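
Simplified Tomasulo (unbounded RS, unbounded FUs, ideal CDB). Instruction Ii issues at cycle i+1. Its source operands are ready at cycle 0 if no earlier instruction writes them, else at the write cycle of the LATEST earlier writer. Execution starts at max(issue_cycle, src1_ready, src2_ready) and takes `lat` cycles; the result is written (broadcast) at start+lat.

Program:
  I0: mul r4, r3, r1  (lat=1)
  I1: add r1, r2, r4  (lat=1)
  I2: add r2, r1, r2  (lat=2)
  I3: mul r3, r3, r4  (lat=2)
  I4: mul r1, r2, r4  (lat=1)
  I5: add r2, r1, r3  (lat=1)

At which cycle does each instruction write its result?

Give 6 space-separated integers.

Answer: 2 3 5 6 6 7

Derivation:
I0 mul r4: issue@1 deps=(None,None) exec_start@1 write@2
I1 add r1: issue@2 deps=(None,0) exec_start@2 write@3
I2 add r2: issue@3 deps=(1,None) exec_start@3 write@5
I3 mul r3: issue@4 deps=(None,0) exec_start@4 write@6
I4 mul r1: issue@5 deps=(2,0) exec_start@5 write@6
I5 add r2: issue@6 deps=(4,3) exec_start@6 write@7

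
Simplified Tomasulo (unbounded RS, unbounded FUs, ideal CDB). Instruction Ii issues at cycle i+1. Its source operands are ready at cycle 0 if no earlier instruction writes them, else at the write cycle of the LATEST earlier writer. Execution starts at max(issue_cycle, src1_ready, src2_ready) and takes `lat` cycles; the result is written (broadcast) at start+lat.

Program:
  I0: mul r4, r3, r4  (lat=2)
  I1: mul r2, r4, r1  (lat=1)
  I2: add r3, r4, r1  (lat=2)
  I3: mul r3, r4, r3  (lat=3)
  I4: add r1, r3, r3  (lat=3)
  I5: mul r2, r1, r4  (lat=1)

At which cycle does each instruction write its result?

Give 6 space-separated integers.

Answer: 3 4 5 8 11 12

Derivation:
I0 mul r4: issue@1 deps=(None,None) exec_start@1 write@3
I1 mul r2: issue@2 deps=(0,None) exec_start@3 write@4
I2 add r3: issue@3 deps=(0,None) exec_start@3 write@5
I3 mul r3: issue@4 deps=(0,2) exec_start@5 write@8
I4 add r1: issue@5 deps=(3,3) exec_start@8 write@11
I5 mul r2: issue@6 deps=(4,0) exec_start@11 write@12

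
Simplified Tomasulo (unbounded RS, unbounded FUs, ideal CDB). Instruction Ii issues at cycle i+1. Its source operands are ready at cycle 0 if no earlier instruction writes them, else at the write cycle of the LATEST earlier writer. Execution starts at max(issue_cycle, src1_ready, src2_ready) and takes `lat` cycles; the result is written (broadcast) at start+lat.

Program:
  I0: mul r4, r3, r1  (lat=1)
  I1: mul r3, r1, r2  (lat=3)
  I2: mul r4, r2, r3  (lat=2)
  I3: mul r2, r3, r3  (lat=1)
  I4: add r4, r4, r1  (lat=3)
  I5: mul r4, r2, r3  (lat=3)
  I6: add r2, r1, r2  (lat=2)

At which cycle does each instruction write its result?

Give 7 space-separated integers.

I0 mul r4: issue@1 deps=(None,None) exec_start@1 write@2
I1 mul r3: issue@2 deps=(None,None) exec_start@2 write@5
I2 mul r4: issue@3 deps=(None,1) exec_start@5 write@7
I3 mul r2: issue@4 deps=(1,1) exec_start@5 write@6
I4 add r4: issue@5 deps=(2,None) exec_start@7 write@10
I5 mul r4: issue@6 deps=(3,1) exec_start@6 write@9
I6 add r2: issue@7 deps=(None,3) exec_start@7 write@9

Answer: 2 5 7 6 10 9 9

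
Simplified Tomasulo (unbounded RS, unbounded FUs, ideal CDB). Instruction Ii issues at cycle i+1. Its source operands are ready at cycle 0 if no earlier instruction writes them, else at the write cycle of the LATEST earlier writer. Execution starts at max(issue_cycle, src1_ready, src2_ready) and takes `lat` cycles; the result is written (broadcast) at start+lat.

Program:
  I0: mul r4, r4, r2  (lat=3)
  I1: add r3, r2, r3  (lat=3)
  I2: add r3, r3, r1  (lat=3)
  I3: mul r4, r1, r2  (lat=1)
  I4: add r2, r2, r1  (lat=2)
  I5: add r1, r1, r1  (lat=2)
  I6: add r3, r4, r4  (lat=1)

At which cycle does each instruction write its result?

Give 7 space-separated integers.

I0 mul r4: issue@1 deps=(None,None) exec_start@1 write@4
I1 add r3: issue@2 deps=(None,None) exec_start@2 write@5
I2 add r3: issue@3 deps=(1,None) exec_start@5 write@8
I3 mul r4: issue@4 deps=(None,None) exec_start@4 write@5
I4 add r2: issue@5 deps=(None,None) exec_start@5 write@7
I5 add r1: issue@6 deps=(None,None) exec_start@6 write@8
I6 add r3: issue@7 deps=(3,3) exec_start@7 write@8

Answer: 4 5 8 5 7 8 8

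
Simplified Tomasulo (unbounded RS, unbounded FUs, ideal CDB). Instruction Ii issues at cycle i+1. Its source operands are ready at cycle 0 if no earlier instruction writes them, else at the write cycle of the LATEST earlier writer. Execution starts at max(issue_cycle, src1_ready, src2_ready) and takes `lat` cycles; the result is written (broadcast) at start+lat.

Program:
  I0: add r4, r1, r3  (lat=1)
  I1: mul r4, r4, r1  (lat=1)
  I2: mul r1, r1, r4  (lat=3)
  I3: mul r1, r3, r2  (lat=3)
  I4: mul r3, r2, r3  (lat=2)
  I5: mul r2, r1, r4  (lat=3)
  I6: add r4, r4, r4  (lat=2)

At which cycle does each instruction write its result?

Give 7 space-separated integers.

I0 add r4: issue@1 deps=(None,None) exec_start@1 write@2
I1 mul r4: issue@2 deps=(0,None) exec_start@2 write@3
I2 mul r1: issue@3 deps=(None,1) exec_start@3 write@6
I3 mul r1: issue@4 deps=(None,None) exec_start@4 write@7
I4 mul r3: issue@5 deps=(None,None) exec_start@5 write@7
I5 mul r2: issue@6 deps=(3,1) exec_start@7 write@10
I6 add r4: issue@7 deps=(1,1) exec_start@7 write@9

Answer: 2 3 6 7 7 10 9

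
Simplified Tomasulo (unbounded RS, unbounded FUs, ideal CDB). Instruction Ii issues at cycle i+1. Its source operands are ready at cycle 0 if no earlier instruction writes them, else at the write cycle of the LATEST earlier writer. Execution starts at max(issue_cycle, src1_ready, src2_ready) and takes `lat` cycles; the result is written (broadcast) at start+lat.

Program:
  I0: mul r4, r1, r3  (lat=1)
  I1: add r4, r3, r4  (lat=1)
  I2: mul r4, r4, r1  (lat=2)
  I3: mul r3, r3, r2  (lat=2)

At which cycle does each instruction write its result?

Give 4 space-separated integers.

Answer: 2 3 5 6

Derivation:
I0 mul r4: issue@1 deps=(None,None) exec_start@1 write@2
I1 add r4: issue@2 deps=(None,0) exec_start@2 write@3
I2 mul r4: issue@3 deps=(1,None) exec_start@3 write@5
I3 mul r3: issue@4 deps=(None,None) exec_start@4 write@6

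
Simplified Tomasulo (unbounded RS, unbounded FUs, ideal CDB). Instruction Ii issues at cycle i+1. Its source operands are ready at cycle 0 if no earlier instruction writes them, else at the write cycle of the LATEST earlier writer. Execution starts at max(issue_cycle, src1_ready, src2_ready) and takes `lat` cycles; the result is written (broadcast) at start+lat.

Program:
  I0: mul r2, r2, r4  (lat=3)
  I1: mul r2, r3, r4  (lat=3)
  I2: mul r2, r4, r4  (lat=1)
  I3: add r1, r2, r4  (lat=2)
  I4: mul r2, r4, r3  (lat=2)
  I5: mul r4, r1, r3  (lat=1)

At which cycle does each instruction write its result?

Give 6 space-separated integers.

I0 mul r2: issue@1 deps=(None,None) exec_start@1 write@4
I1 mul r2: issue@2 deps=(None,None) exec_start@2 write@5
I2 mul r2: issue@3 deps=(None,None) exec_start@3 write@4
I3 add r1: issue@4 deps=(2,None) exec_start@4 write@6
I4 mul r2: issue@5 deps=(None,None) exec_start@5 write@7
I5 mul r4: issue@6 deps=(3,None) exec_start@6 write@7

Answer: 4 5 4 6 7 7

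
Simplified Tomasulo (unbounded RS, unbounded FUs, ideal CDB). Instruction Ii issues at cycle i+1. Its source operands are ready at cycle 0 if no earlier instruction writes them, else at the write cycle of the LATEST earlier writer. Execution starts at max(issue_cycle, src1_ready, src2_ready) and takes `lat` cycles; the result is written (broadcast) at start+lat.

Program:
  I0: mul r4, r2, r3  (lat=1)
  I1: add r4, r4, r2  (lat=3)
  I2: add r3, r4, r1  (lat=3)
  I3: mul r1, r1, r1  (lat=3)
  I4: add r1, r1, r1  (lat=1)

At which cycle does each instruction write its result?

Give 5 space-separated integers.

Answer: 2 5 8 7 8

Derivation:
I0 mul r4: issue@1 deps=(None,None) exec_start@1 write@2
I1 add r4: issue@2 deps=(0,None) exec_start@2 write@5
I2 add r3: issue@3 deps=(1,None) exec_start@5 write@8
I3 mul r1: issue@4 deps=(None,None) exec_start@4 write@7
I4 add r1: issue@5 deps=(3,3) exec_start@7 write@8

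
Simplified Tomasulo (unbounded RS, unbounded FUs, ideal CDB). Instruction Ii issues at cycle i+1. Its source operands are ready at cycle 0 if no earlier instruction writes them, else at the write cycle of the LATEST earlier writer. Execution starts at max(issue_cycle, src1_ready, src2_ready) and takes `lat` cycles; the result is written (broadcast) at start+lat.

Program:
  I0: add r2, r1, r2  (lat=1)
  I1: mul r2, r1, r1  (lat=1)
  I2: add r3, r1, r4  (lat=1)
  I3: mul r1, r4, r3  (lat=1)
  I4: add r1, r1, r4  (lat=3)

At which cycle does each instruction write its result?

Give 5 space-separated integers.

Answer: 2 3 4 5 8

Derivation:
I0 add r2: issue@1 deps=(None,None) exec_start@1 write@2
I1 mul r2: issue@2 deps=(None,None) exec_start@2 write@3
I2 add r3: issue@3 deps=(None,None) exec_start@3 write@4
I3 mul r1: issue@4 deps=(None,2) exec_start@4 write@5
I4 add r1: issue@5 deps=(3,None) exec_start@5 write@8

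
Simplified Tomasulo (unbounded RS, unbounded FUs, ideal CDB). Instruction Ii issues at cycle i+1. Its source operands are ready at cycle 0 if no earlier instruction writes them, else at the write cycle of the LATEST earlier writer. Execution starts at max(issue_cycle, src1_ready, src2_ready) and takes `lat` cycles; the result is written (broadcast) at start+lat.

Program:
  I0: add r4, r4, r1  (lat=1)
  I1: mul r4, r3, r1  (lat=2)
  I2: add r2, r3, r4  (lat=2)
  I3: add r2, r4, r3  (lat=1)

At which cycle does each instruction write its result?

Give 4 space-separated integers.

I0 add r4: issue@1 deps=(None,None) exec_start@1 write@2
I1 mul r4: issue@2 deps=(None,None) exec_start@2 write@4
I2 add r2: issue@3 deps=(None,1) exec_start@4 write@6
I3 add r2: issue@4 deps=(1,None) exec_start@4 write@5

Answer: 2 4 6 5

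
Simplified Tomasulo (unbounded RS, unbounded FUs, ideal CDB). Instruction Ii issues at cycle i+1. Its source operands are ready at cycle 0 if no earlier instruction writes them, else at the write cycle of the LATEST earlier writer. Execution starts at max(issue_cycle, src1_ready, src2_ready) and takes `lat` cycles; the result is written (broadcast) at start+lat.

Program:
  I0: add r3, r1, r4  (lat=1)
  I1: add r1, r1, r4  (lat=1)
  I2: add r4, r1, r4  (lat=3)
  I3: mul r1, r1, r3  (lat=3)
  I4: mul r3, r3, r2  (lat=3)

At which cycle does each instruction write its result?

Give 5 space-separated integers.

Answer: 2 3 6 7 8

Derivation:
I0 add r3: issue@1 deps=(None,None) exec_start@1 write@2
I1 add r1: issue@2 deps=(None,None) exec_start@2 write@3
I2 add r4: issue@3 deps=(1,None) exec_start@3 write@6
I3 mul r1: issue@4 deps=(1,0) exec_start@4 write@7
I4 mul r3: issue@5 deps=(0,None) exec_start@5 write@8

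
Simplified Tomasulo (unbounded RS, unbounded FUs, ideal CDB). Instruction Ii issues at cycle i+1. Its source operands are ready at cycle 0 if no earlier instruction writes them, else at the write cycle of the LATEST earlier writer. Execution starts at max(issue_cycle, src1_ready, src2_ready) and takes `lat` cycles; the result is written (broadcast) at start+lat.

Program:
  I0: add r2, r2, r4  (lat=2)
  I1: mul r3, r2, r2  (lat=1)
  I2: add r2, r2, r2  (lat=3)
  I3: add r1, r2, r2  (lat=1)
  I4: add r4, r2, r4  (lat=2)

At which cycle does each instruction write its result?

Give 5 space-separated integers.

I0 add r2: issue@1 deps=(None,None) exec_start@1 write@3
I1 mul r3: issue@2 deps=(0,0) exec_start@3 write@4
I2 add r2: issue@3 deps=(0,0) exec_start@3 write@6
I3 add r1: issue@4 deps=(2,2) exec_start@6 write@7
I4 add r4: issue@5 deps=(2,None) exec_start@6 write@8

Answer: 3 4 6 7 8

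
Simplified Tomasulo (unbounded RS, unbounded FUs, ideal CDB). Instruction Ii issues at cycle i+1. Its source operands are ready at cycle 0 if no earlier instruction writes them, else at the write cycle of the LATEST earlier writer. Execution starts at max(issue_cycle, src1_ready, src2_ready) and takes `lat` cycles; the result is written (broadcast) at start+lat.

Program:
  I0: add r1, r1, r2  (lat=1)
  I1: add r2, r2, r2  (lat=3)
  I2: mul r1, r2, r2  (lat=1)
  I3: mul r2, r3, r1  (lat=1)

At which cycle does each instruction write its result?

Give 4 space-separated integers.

Answer: 2 5 6 7

Derivation:
I0 add r1: issue@1 deps=(None,None) exec_start@1 write@2
I1 add r2: issue@2 deps=(None,None) exec_start@2 write@5
I2 mul r1: issue@3 deps=(1,1) exec_start@5 write@6
I3 mul r2: issue@4 deps=(None,2) exec_start@6 write@7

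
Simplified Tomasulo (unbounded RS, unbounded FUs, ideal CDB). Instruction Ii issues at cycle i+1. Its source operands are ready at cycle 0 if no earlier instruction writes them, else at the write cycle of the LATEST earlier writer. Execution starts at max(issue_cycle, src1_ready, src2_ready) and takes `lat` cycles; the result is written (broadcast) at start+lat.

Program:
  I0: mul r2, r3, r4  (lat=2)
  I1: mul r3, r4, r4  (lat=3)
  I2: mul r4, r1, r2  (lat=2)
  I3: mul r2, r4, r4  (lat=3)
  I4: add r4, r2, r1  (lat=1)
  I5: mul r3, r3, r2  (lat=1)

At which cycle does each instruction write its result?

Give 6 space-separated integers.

Answer: 3 5 5 8 9 9

Derivation:
I0 mul r2: issue@1 deps=(None,None) exec_start@1 write@3
I1 mul r3: issue@2 deps=(None,None) exec_start@2 write@5
I2 mul r4: issue@3 deps=(None,0) exec_start@3 write@5
I3 mul r2: issue@4 deps=(2,2) exec_start@5 write@8
I4 add r4: issue@5 deps=(3,None) exec_start@8 write@9
I5 mul r3: issue@6 deps=(1,3) exec_start@8 write@9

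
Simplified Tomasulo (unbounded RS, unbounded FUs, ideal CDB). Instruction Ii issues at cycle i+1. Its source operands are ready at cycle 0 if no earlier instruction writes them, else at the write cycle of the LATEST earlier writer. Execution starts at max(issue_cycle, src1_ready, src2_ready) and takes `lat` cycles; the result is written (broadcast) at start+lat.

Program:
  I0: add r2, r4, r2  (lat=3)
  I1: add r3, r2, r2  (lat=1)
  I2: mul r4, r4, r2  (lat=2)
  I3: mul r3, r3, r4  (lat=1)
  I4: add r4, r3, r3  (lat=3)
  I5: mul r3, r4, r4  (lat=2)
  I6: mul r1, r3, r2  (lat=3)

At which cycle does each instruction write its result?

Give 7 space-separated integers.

I0 add r2: issue@1 deps=(None,None) exec_start@1 write@4
I1 add r3: issue@2 deps=(0,0) exec_start@4 write@5
I2 mul r4: issue@3 deps=(None,0) exec_start@4 write@6
I3 mul r3: issue@4 deps=(1,2) exec_start@6 write@7
I4 add r4: issue@5 deps=(3,3) exec_start@7 write@10
I5 mul r3: issue@6 deps=(4,4) exec_start@10 write@12
I6 mul r1: issue@7 deps=(5,0) exec_start@12 write@15

Answer: 4 5 6 7 10 12 15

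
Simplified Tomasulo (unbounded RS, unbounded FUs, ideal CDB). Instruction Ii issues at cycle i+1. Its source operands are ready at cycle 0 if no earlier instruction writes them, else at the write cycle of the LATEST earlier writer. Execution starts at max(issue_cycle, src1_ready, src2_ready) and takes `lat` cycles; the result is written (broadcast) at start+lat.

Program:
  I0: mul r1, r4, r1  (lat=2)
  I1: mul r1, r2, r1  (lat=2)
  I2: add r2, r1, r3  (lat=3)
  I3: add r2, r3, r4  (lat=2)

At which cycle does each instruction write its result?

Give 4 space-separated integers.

Answer: 3 5 8 6

Derivation:
I0 mul r1: issue@1 deps=(None,None) exec_start@1 write@3
I1 mul r1: issue@2 deps=(None,0) exec_start@3 write@5
I2 add r2: issue@3 deps=(1,None) exec_start@5 write@8
I3 add r2: issue@4 deps=(None,None) exec_start@4 write@6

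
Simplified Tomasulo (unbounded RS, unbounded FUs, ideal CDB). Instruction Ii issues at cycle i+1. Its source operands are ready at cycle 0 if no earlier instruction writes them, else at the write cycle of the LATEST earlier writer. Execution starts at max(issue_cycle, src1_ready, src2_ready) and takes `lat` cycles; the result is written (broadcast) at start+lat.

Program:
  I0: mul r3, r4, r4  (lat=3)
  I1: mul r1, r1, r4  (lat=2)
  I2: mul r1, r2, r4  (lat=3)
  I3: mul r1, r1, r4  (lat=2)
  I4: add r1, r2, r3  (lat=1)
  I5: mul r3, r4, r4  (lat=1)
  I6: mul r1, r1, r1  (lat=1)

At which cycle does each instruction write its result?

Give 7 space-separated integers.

Answer: 4 4 6 8 6 7 8

Derivation:
I0 mul r3: issue@1 deps=(None,None) exec_start@1 write@4
I1 mul r1: issue@2 deps=(None,None) exec_start@2 write@4
I2 mul r1: issue@3 deps=(None,None) exec_start@3 write@6
I3 mul r1: issue@4 deps=(2,None) exec_start@6 write@8
I4 add r1: issue@5 deps=(None,0) exec_start@5 write@6
I5 mul r3: issue@6 deps=(None,None) exec_start@6 write@7
I6 mul r1: issue@7 deps=(4,4) exec_start@7 write@8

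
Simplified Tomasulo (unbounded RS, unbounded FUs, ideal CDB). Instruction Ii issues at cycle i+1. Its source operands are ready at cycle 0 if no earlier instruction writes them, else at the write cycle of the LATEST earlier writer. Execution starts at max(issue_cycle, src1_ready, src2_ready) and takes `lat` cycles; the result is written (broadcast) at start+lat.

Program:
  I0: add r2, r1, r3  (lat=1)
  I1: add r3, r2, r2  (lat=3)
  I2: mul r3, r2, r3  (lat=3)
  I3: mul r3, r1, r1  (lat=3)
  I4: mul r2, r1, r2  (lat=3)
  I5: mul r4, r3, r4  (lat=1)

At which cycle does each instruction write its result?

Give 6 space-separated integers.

I0 add r2: issue@1 deps=(None,None) exec_start@1 write@2
I1 add r3: issue@2 deps=(0,0) exec_start@2 write@5
I2 mul r3: issue@3 deps=(0,1) exec_start@5 write@8
I3 mul r3: issue@4 deps=(None,None) exec_start@4 write@7
I4 mul r2: issue@5 deps=(None,0) exec_start@5 write@8
I5 mul r4: issue@6 deps=(3,None) exec_start@7 write@8

Answer: 2 5 8 7 8 8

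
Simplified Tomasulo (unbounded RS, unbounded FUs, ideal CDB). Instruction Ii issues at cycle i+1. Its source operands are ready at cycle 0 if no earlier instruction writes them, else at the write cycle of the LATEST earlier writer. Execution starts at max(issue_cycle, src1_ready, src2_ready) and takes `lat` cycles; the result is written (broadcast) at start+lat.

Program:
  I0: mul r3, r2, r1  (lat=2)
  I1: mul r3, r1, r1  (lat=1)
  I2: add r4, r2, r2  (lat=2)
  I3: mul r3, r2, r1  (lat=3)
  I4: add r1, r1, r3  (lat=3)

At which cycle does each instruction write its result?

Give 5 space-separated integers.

Answer: 3 3 5 7 10

Derivation:
I0 mul r3: issue@1 deps=(None,None) exec_start@1 write@3
I1 mul r3: issue@2 deps=(None,None) exec_start@2 write@3
I2 add r4: issue@3 deps=(None,None) exec_start@3 write@5
I3 mul r3: issue@4 deps=(None,None) exec_start@4 write@7
I4 add r1: issue@5 deps=(None,3) exec_start@7 write@10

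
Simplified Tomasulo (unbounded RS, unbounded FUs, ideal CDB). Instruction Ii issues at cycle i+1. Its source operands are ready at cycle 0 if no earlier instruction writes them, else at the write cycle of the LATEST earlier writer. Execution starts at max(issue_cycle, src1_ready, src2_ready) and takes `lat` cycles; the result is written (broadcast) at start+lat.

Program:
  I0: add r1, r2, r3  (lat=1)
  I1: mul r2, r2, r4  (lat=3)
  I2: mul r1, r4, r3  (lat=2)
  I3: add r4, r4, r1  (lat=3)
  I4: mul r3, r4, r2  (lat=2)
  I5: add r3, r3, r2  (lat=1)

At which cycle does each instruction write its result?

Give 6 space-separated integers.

I0 add r1: issue@1 deps=(None,None) exec_start@1 write@2
I1 mul r2: issue@2 deps=(None,None) exec_start@2 write@5
I2 mul r1: issue@3 deps=(None,None) exec_start@3 write@5
I3 add r4: issue@4 deps=(None,2) exec_start@5 write@8
I4 mul r3: issue@5 deps=(3,1) exec_start@8 write@10
I5 add r3: issue@6 deps=(4,1) exec_start@10 write@11

Answer: 2 5 5 8 10 11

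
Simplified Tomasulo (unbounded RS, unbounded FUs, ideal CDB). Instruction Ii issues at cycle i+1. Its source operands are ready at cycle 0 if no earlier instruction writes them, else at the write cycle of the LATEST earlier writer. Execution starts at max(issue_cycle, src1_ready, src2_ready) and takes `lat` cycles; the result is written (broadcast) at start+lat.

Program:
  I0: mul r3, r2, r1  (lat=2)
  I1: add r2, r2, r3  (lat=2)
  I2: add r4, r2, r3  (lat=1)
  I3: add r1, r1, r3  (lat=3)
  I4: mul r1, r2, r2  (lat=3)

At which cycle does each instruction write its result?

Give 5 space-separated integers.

Answer: 3 5 6 7 8

Derivation:
I0 mul r3: issue@1 deps=(None,None) exec_start@1 write@3
I1 add r2: issue@2 deps=(None,0) exec_start@3 write@5
I2 add r4: issue@3 deps=(1,0) exec_start@5 write@6
I3 add r1: issue@4 deps=(None,0) exec_start@4 write@7
I4 mul r1: issue@5 deps=(1,1) exec_start@5 write@8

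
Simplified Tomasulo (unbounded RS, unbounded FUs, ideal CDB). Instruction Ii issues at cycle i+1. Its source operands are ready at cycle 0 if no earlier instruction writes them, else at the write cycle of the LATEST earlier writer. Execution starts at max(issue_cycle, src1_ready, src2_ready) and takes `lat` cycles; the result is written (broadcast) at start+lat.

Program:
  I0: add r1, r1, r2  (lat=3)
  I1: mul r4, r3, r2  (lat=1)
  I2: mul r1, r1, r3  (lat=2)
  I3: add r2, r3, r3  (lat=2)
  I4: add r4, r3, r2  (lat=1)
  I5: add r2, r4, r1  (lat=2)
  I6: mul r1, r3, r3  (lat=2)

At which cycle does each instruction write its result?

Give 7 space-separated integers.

I0 add r1: issue@1 deps=(None,None) exec_start@1 write@4
I1 mul r4: issue@2 deps=(None,None) exec_start@2 write@3
I2 mul r1: issue@3 deps=(0,None) exec_start@4 write@6
I3 add r2: issue@4 deps=(None,None) exec_start@4 write@6
I4 add r4: issue@5 deps=(None,3) exec_start@6 write@7
I5 add r2: issue@6 deps=(4,2) exec_start@7 write@9
I6 mul r1: issue@7 deps=(None,None) exec_start@7 write@9

Answer: 4 3 6 6 7 9 9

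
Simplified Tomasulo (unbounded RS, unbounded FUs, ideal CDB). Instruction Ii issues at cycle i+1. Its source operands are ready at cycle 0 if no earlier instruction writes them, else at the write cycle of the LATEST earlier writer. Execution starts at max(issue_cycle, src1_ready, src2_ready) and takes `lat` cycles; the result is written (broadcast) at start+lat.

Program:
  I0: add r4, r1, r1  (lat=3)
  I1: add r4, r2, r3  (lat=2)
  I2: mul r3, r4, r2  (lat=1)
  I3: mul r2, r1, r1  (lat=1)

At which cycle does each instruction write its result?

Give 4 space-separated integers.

Answer: 4 4 5 5

Derivation:
I0 add r4: issue@1 deps=(None,None) exec_start@1 write@4
I1 add r4: issue@2 deps=(None,None) exec_start@2 write@4
I2 mul r3: issue@3 deps=(1,None) exec_start@4 write@5
I3 mul r2: issue@4 deps=(None,None) exec_start@4 write@5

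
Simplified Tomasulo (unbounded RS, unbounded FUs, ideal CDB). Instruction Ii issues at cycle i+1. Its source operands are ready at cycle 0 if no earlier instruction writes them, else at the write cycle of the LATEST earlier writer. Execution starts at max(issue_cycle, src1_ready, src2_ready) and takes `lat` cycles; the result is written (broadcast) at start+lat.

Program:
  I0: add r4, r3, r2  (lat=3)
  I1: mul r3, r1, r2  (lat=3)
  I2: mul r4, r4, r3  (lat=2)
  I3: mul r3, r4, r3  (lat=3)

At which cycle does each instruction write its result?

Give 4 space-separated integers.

I0 add r4: issue@1 deps=(None,None) exec_start@1 write@4
I1 mul r3: issue@2 deps=(None,None) exec_start@2 write@5
I2 mul r4: issue@3 deps=(0,1) exec_start@5 write@7
I3 mul r3: issue@4 deps=(2,1) exec_start@7 write@10

Answer: 4 5 7 10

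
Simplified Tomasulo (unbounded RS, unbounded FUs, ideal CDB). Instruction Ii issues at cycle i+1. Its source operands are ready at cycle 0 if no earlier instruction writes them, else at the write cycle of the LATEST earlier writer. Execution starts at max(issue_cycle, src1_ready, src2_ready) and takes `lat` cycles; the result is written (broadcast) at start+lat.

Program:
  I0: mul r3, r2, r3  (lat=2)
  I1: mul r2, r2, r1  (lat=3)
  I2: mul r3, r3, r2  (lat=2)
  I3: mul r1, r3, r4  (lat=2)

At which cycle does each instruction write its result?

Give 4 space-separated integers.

I0 mul r3: issue@1 deps=(None,None) exec_start@1 write@3
I1 mul r2: issue@2 deps=(None,None) exec_start@2 write@5
I2 mul r3: issue@3 deps=(0,1) exec_start@5 write@7
I3 mul r1: issue@4 deps=(2,None) exec_start@7 write@9

Answer: 3 5 7 9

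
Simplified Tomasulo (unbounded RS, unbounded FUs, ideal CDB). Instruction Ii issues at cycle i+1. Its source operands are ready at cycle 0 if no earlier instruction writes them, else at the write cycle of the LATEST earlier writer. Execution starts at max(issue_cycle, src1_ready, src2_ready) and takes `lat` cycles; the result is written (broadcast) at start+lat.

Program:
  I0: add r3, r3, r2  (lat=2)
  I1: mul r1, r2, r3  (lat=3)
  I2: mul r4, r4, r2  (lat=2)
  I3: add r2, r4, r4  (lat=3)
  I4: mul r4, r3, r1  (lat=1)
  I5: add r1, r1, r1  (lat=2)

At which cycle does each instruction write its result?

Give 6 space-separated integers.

I0 add r3: issue@1 deps=(None,None) exec_start@1 write@3
I1 mul r1: issue@2 deps=(None,0) exec_start@3 write@6
I2 mul r4: issue@3 deps=(None,None) exec_start@3 write@5
I3 add r2: issue@4 deps=(2,2) exec_start@5 write@8
I4 mul r4: issue@5 deps=(0,1) exec_start@6 write@7
I5 add r1: issue@6 deps=(1,1) exec_start@6 write@8

Answer: 3 6 5 8 7 8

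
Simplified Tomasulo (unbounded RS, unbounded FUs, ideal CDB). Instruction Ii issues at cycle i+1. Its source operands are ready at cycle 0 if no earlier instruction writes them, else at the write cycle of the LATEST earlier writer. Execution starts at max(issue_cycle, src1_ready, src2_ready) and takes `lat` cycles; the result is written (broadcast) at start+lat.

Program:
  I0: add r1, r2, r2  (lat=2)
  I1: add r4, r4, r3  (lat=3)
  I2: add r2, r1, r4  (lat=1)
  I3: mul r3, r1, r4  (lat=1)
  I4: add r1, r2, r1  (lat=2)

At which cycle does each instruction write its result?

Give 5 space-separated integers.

Answer: 3 5 6 6 8

Derivation:
I0 add r1: issue@1 deps=(None,None) exec_start@1 write@3
I1 add r4: issue@2 deps=(None,None) exec_start@2 write@5
I2 add r2: issue@3 deps=(0,1) exec_start@5 write@6
I3 mul r3: issue@4 deps=(0,1) exec_start@5 write@6
I4 add r1: issue@5 deps=(2,0) exec_start@6 write@8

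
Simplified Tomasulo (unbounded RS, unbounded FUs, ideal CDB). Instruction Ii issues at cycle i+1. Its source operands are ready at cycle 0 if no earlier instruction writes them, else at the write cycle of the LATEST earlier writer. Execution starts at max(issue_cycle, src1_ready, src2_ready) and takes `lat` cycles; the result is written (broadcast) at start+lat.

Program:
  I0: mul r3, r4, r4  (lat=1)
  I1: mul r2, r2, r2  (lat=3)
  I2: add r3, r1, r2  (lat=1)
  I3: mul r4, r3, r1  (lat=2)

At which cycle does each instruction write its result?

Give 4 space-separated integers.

I0 mul r3: issue@1 deps=(None,None) exec_start@1 write@2
I1 mul r2: issue@2 deps=(None,None) exec_start@2 write@5
I2 add r3: issue@3 deps=(None,1) exec_start@5 write@6
I3 mul r4: issue@4 deps=(2,None) exec_start@6 write@8

Answer: 2 5 6 8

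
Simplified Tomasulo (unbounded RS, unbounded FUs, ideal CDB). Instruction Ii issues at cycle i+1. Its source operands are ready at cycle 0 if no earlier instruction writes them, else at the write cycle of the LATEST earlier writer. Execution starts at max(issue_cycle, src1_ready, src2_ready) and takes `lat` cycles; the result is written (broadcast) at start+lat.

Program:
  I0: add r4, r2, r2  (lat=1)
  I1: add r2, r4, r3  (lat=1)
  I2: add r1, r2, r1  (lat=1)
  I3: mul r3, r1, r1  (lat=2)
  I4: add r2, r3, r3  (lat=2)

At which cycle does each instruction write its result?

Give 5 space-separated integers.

I0 add r4: issue@1 deps=(None,None) exec_start@1 write@2
I1 add r2: issue@2 deps=(0,None) exec_start@2 write@3
I2 add r1: issue@3 deps=(1,None) exec_start@3 write@4
I3 mul r3: issue@4 deps=(2,2) exec_start@4 write@6
I4 add r2: issue@5 deps=(3,3) exec_start@6 write@8

Answer: 2 3 4 6 8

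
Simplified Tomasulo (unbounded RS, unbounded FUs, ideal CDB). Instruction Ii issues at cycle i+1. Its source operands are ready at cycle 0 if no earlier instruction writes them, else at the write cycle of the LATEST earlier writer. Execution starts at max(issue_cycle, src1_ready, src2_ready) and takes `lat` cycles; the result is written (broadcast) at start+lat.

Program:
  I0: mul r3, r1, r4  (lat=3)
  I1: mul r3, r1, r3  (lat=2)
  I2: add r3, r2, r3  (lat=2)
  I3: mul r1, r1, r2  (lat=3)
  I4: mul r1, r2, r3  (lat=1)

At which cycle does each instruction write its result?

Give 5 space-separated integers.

I0 mul r3: issue@1 deps=(None,None) exec_start@1 write@4
I1 mul r3: issue@2 deps=(None,0) exec_start@4 write@6
I2 add r3: issue@3 deps=(None,1) exec_start@6 write@8
I3 mul r1: issue@4 deps=(None,None) exec_start@4 write@7
I4 mul r1: issue@5 deps=(None,2) exec_start@8 write@9

Answer: 4 6 8 7 9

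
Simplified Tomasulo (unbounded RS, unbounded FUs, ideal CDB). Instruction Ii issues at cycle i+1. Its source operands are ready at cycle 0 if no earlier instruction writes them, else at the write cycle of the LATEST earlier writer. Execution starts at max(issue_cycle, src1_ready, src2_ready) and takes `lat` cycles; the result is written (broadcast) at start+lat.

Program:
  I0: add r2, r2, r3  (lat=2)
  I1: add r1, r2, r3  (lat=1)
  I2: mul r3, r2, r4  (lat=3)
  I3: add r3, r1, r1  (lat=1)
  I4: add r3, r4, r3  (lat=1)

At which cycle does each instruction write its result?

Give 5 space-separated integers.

Answer: 3 4 6 5 6

Derivation:
I0 add r2: issue@1 deps=(None,None) exec_start@1 write@3
I1 add r1: issue@2 deps=(0,None) exec_start@3 write@4
I2 mul r3: issue@3 deps=(0,None) exec_start@3 write@6
I3 add r3: issue@4 deps=(1,1) exec_start@4 write@5
I4 add r3: issue@5 deps=(None,3) exec_start@5 write@6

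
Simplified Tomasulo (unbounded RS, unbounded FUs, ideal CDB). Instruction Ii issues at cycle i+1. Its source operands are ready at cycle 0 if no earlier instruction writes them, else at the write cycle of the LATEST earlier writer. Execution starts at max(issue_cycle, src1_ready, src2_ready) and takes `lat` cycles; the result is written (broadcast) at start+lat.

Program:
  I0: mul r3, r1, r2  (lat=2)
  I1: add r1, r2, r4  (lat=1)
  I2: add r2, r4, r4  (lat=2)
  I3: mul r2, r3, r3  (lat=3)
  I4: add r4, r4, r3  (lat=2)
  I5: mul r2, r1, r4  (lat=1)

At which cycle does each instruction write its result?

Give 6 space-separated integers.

Answer: 3 3 5 7 7 8

Derivation:
I0 mul r3: issue@1 deps=(None,None) exec_start@1 write@3
I1 add r1: issue@2 deps=(None,None) exec_start@2 write@3
I2 add r2: issue@3 deps=(None,None) exec_start@3 write@5
I3 mul r2: issue@4 deps=(0,0) exec_start@4 write@7
I4 add r4: issue@5 deps=(None,0) exec_start@5 write@7
I5 mul r2: issue@6 deps=(1,4) exec_start@7 write@8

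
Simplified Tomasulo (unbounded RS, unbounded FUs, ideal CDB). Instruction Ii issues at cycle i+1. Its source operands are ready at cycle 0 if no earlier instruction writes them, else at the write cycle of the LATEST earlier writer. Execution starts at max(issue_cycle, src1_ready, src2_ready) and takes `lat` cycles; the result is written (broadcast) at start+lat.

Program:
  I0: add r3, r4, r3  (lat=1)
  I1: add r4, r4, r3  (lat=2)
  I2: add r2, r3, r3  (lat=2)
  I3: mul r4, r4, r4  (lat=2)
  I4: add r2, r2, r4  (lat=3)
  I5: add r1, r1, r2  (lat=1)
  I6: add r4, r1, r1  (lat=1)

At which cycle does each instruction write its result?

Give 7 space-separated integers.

I0 add r3: issue@1 deps=(None,None) exec_start@1 write@2
I1 add r4: issue@2 deps=(None,0) exec_start@2 write@4
I2 add r2: issue@3 deps=(0,0) exec_start@3 write@5
I3 mul r4: issue@4 deps=(1,1) exec_start@4 write@6
I4 add r2: issue@5 deps=(2,3) exec_start@6 write@9
I5 add r1: issue@6 deps=(None,4) exec_start@9 write@10
I6 add r4: issue@7 deps=(5,5) exec_start@10 write@11

Answer: 2 4 5 6 9 10 11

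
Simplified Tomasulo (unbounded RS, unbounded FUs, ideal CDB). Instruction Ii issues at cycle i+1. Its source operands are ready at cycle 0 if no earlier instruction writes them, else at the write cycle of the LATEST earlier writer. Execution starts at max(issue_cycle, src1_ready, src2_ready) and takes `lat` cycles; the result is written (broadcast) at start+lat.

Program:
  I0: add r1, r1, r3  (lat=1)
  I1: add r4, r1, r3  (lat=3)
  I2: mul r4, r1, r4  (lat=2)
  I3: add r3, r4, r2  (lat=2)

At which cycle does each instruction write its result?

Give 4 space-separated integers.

I0 add r1: issue@1 deps=(None,None) exec_start@1 write@2
I1 add r4: issue@2 deps=(0,None) exec_start@2 write@5
I2 mul r4: issue@3 deps=(0,1) exec_start@5 write@7
I3 add r3: issue@4 deps=(2,None) exec_start@7 write@9

Answer: 2 5 7 9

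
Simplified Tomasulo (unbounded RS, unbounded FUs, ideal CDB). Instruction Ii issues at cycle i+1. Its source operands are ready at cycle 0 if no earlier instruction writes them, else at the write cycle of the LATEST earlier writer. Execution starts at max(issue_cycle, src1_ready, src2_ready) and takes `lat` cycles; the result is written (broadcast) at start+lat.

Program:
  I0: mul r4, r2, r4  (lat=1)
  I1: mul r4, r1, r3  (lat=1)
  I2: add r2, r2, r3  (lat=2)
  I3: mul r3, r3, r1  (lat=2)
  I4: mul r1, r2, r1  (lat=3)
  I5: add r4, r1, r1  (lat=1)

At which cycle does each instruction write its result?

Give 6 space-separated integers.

I0 mul r4: issue@1 deps=(None,None) exec_start@1 write@2
I1 mul r4: issue@2 deps=(None,None) exec_start@2 write@3
I2 add r2: issue@3 deps=(None,None) exec_start@3 write@5
I3 mul r3: issue@4 deps=(None,None) exec_start@4 write@6
I4 mul r1: issue@5 deps=(2,None) exec_start@5 write@8
I5 add r4: issue@6 deps=(4,4) exec_start@8 write@9

Answer: 2 3 5 6 8 9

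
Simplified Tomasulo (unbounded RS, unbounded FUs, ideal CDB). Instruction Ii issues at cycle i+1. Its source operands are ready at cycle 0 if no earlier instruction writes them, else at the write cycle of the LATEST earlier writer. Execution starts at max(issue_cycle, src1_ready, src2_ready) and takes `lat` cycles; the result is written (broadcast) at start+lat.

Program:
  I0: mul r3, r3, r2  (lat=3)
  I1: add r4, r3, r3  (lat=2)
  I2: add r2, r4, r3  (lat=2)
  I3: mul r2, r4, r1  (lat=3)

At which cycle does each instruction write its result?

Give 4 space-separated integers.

I0 mul r3: issue@1 deps=(None,None) exec_start@1 write@4
I1 add r4: issue@2 deps=(0,0) exec_start@4 write@6
I2 add r2: issue@3 deps=(1,0) exec_start@6 write@8
I3 mul r2: issue@4 deps=(1,None) exec_start@6 write@9

Answer: 4 6 8 9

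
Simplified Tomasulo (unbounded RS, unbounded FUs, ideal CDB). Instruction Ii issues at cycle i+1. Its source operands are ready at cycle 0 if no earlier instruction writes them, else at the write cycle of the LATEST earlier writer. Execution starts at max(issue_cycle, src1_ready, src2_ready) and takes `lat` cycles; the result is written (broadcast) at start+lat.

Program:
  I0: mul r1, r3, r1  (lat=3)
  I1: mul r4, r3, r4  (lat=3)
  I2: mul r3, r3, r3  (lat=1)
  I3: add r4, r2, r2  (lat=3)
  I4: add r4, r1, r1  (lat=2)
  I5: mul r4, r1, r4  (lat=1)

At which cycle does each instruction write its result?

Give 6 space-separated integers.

Answer: 4 5 4 7 7 8

Derivation:
I0 mul r1: issue@1 deps=(None,None) exec_start@1 write@4
I1 mul r4: issue@2 deps=(None,None) exec_start@2 write@5
I2 mul r3: issue@3 deps=(None,None) exec_start@3 write@4
I3 add r4: issue@4 deps=(None,None) exec_start@4 write@7
I4 add r4: issue@5 deps=(0,0) exec_start@5 write@7
I5 mul r4: issue@6 deps=(0,4) exec_start@7 write@8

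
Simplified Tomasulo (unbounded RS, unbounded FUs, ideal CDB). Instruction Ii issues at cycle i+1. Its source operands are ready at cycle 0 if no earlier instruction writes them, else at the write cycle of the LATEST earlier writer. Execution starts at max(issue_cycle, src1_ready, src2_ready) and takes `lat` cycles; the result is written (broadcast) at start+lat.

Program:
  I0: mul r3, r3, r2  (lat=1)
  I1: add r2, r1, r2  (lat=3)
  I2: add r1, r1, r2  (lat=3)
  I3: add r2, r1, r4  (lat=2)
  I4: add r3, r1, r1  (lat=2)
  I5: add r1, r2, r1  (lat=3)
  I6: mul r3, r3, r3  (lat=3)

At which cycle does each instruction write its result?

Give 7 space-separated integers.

I0 mul r3: issue@1 deps=(None,None) exec_start@1 write@2
I1 add r2: issue@2 deps=(None,None) exec_start@2 write@5
I2 add r1: issue@3 deps=(None,1) exec_start@5 write@8
I3 add r2: issue@4 deps=(2,None) exec_start@8 write@10
I4 add r3: issue@5 deps=(2,2) exec_start@8 write@10
I5 add r1: issue@6 deps=(3,2) exec_start@10 write@13
I6 mul r3: issue@7 deps=(4,4) exec_start@10 write@13

Answer: 2 5 8 10 10 13 13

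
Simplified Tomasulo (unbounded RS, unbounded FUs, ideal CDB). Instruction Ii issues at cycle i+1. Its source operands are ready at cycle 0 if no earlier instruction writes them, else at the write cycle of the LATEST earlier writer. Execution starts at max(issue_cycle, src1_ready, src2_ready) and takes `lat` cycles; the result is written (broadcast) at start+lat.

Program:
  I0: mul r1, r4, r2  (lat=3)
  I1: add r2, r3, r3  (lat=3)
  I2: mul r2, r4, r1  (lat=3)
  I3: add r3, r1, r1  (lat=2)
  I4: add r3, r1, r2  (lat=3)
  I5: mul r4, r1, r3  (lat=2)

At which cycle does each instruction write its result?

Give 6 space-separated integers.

I0 mul r1: issue@1 deps=(None,None) exec_start@1 write@4
I1 add r2: issue@2 deps=(None,None) exec_start@2 write@5
I2 mul r2: issue@3 deps=(None,0) exec_start@4 write@7
I3 add r3: issue@4 deps=(0,0) exec_start@4 write@6
I4 add r3: issue@5 deps=(0,2) exec_start@7 write@10
I5 mul r4: issue@6 deps=(0,4) exec_start@10 write@12

Answer: 4 5 7 6 10 12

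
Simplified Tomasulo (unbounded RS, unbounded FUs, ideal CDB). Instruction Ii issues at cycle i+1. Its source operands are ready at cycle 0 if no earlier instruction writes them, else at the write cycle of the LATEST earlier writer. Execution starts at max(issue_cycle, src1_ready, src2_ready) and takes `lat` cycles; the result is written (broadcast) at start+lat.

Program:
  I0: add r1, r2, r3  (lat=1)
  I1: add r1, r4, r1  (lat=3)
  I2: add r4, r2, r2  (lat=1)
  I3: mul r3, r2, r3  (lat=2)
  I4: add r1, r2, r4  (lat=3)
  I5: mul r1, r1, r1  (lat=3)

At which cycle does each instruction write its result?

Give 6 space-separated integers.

Answer: 2 5 4 6 8 11

Derivation:
I0 add r1: issue@1 deps=(None,None) exec_start@1 write@2
I1 add r1: issue@2 deps=(None,0) exec_start@2 write@5
I2 add r4: issue@3 deps=(None,None) exec_start@3 write@4
I3 mul r3: issue@4 deps=(None,None) exec_start@4 write@6
I4 add r1: issue@5 deps=(None,2) exec_start@5 write@8
I5 mul r1: issue@6 deps=(4,4) exec_start@8 write@11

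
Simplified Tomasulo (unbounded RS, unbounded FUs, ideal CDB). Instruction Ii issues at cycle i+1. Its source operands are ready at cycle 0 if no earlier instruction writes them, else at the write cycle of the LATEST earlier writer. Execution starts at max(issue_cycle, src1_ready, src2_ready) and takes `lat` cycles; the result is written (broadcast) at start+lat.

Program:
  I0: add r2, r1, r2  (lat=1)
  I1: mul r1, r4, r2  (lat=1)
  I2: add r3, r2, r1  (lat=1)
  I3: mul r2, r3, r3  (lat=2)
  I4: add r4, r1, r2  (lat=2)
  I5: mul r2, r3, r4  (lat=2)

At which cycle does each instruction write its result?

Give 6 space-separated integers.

Answer: 2 3 4 6 8 10

Derivation:
I0 add r2: issue@1 deps=(None,None) exec_start@1 write@2
I1 mul r1: issue@2 deps=(None,0) exec_start@2 write@3
I2 add r3: issue@3 deps=(0,1) exec_start@3 write@4
I3 mul r2: issue@4 deps=(2,2) exec_start@4 write@6
I4 add r4: issue@5 deps=(1,3) exec_start@6 write@8
I5 mul r2: issue@6 deps=(2,4) exec_start@8 write@10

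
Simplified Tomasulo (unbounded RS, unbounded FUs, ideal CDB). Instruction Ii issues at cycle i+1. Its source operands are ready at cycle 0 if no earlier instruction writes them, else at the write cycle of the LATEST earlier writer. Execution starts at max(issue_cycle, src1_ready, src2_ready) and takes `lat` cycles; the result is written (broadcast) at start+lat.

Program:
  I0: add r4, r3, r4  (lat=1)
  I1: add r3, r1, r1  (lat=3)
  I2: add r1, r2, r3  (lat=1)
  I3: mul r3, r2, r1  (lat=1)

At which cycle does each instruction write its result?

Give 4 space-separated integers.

Answer: 2 5 6 7

Derivation:
I0 add r4: issue@1 deps=(None,None) exec_start@1 write@2
I1 add r3: issue@2 deps=(None,None) exec_start@2 write@5
I2 add r1: issue@3 deps=(None,1) exec_start@5 write@6
I3 mul r3: issue@4 deps=(None,2) exec_start@6 write@7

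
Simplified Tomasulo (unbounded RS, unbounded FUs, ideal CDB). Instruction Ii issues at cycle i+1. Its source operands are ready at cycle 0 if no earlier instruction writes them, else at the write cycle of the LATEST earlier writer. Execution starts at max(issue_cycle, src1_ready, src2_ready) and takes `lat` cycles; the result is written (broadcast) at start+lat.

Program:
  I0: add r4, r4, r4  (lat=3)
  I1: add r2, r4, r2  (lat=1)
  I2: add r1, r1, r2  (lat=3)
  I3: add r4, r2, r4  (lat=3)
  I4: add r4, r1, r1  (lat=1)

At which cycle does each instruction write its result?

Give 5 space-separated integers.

I0 add r4: issue@1 deps=(None,None) exec_start@1 write@4
I1 add r2: issue@2 deps=(0,None) exec_start@4 write@5
I2 add r1: issue@3 deps=(None,1) exec_start@5 write@8
I3 add r4: issue@4 deps=(1,0) exec_start@5 write@8
I4 add r4: issue@5 deps=(2,2) exec_start@8 write@9

Answer: 4 5 8 8 9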